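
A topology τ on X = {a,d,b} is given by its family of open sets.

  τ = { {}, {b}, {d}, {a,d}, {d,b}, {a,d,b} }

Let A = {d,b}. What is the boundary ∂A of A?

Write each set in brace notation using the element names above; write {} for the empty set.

U open, U⊆A: {}, {d}, {b}, {d,b}. int(A) = ⋃ = {d,b}
X∖A={a}, int(X∖A)={}, hence cl(A)={a,d,b}
∂A: remove int from cl → {a}

{a}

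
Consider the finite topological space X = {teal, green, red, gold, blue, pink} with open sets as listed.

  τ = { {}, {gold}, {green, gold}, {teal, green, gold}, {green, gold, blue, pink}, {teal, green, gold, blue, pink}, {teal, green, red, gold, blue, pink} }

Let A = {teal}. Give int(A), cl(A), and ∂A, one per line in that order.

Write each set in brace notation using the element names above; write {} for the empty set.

int(A) = {}
cl(A)  = {teal, red}
∂A     = {teal, red}

interior: largest open inside A is {} (from {})
cl via duality: int({green, red, gold, blue, pink}) = {green, gold, blue, pink}, so X∖{green, gold, blue, pink} = {teal, red}
cl∖int = {teal, red}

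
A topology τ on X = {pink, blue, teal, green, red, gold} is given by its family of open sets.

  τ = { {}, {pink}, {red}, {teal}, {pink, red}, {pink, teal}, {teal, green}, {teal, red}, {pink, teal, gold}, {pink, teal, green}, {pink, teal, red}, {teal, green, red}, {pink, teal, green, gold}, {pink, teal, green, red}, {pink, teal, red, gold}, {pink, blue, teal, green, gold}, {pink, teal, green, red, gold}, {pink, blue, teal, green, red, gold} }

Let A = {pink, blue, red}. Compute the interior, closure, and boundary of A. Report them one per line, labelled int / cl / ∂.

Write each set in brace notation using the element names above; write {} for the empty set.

int(A) = {pink, red}
cl(A)  = {pink, blue, red, gold}
∂A     = {blue, gold}

interior: largest open inside A is {pink, red} (from {}, {pink}, {red}, {pink, red})
cl via duality: int({teal, green, gold}) = {teal, green}, so X∖{teal, green} = {pink, blue, red, gold}
cl∖int = {blue, gold}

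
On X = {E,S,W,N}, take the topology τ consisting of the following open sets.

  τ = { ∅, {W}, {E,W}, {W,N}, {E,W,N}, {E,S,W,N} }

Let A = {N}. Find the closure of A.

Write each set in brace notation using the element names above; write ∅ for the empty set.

{S,N}

X∖A={E,S,W}, int(X∖A)={E,W}, hence cl(A)={S,N}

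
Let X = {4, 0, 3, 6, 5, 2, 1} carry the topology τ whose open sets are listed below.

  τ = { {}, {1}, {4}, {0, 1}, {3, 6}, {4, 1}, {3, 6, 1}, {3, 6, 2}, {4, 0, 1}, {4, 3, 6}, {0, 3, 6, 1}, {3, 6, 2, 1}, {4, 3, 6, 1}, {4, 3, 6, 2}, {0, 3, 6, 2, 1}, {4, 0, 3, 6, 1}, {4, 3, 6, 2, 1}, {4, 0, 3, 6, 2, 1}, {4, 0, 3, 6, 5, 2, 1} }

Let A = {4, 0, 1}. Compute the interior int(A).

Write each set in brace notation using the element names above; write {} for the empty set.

U open, U⊆A: {}, {1}, {4}, {0, 1}, {4, 1}, {4, 0, 1}. int(A) = ⋃ = {4, 0, 1}

{4, 0, 1}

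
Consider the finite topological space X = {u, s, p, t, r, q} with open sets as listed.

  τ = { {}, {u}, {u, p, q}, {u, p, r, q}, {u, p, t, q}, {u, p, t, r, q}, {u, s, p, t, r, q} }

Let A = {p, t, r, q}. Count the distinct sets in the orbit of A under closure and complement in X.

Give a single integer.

cl via duality: int({u, s}) = {u}, so X∖{u} = {s, p, t, r, q}
Write k for closure, c for complement:
  1. A     = {p, t, r, q}
  2. kA    = {s, p, t, r, q}
  3. cA    = {u, s}
  4. ckA   = {u}
  5. kcA   = {u, s, p, t, r, q}
  6. ckcA  = {}
applying k or c yields no new set

6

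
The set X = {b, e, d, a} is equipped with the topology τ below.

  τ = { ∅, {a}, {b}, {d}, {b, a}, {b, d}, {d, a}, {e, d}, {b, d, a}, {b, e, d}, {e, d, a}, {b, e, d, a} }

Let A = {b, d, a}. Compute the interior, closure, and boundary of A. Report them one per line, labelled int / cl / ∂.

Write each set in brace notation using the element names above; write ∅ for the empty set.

open subsets of A: ∅, {b}, {d}, {a}, {b, a}, {d, a}, {b, d}, {b, d, a}; so int(A) = {b, d, a}
closure: X∖int(X∖A) = X∖∅ = {b, e, d, a}
∂A = {b, e, d, a} minus {b, d, a} = {e}

int(A) = {b, d, a}
cl(A)  = {b, e, d, a}
∂A     = {e}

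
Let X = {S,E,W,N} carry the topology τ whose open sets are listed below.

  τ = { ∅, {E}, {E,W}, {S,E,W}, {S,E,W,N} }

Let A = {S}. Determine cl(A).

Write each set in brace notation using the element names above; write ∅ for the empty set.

closure: X∖int(X∖A) = X∖{E,W} = {S,N}

{S,N}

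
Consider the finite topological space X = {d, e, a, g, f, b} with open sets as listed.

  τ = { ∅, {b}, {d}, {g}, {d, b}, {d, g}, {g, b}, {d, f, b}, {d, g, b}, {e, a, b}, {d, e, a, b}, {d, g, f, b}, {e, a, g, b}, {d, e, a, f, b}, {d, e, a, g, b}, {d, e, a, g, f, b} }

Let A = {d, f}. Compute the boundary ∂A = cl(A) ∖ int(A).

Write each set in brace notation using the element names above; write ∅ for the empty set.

open subsets of A: ∅, {d}; so int(A) = {d}
closure: X∖int(X∖A) = X∖{e, a, g, b} = {d, f}
∂A = {d, f} minus {d} = {f}

{f}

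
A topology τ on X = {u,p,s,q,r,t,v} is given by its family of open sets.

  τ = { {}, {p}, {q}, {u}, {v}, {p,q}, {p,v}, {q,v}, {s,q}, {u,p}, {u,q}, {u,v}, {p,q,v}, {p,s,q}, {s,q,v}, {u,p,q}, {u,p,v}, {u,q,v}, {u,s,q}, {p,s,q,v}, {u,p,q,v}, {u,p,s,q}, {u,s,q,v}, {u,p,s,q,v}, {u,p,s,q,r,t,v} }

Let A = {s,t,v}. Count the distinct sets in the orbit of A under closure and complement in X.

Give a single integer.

8

complement {u,p,q,r}; its interior {u,p,q}; cl(A) = X∖{u,p,q} = {s,r,t,v}
With k = closure, c = complement:
  1. A     = {s,t,v}
  2. kA    = {s,r,t,v}
  3. cA    = {u,p,q,r}
  4. ckA   = {u,p,q}
  5. kcA   = {u,p,s,q,r,t}
  6. ckcA  = {v}
  7. kckcA = {r,t,v}
  8. ckckcA = {u,p,s,q}
k, c of each give nothing new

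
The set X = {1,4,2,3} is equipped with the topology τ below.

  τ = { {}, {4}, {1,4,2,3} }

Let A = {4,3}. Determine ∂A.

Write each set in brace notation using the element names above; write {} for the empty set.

{1,2,3}

U open, U⊆A: {}, {4}. int(A) = ⋃ = {4}
X∖A={1,2}, int(X∖A)={}, hence cl(A)={1,4,2,3}
∂A: remove int from cl → {1,2,3}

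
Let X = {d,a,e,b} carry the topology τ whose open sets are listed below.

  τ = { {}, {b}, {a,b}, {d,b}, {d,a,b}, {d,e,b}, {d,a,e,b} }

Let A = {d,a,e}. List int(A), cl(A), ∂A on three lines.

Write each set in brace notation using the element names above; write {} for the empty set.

opens ⊆ A: {}; union → int = {}
complement {b}; its interior {b}; cl(A) = X∖{b} = {d,a,e}
boundary = {d,a,e} ∖ {} = {d,a,e}

int(A) = {}
cl(A)  = {d,a,e}
∂A     = {d,a,e}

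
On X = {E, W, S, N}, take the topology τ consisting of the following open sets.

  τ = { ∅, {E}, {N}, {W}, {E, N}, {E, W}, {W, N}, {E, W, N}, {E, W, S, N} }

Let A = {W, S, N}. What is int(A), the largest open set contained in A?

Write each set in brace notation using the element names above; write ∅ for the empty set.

interior: largest open inside A is {W, N} (from ∅, {N}, {W}, {W, N})

{W, N}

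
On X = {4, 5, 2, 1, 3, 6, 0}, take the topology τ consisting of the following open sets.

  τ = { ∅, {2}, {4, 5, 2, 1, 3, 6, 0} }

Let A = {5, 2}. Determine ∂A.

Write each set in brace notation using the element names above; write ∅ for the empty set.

{4, 5, 1, 3, 6, 0}

U open, U⊆A: ∅, {2}. int(A) = ⋃ = {2}
X∖A={4, 1, 3, 6, 0}, int(X∖A)=∅, hence cl(A)={4, 5, 2, 1, 3, 6, 0}
∂A: remove int from cl → {4, 5, 1, 3, 6, 0}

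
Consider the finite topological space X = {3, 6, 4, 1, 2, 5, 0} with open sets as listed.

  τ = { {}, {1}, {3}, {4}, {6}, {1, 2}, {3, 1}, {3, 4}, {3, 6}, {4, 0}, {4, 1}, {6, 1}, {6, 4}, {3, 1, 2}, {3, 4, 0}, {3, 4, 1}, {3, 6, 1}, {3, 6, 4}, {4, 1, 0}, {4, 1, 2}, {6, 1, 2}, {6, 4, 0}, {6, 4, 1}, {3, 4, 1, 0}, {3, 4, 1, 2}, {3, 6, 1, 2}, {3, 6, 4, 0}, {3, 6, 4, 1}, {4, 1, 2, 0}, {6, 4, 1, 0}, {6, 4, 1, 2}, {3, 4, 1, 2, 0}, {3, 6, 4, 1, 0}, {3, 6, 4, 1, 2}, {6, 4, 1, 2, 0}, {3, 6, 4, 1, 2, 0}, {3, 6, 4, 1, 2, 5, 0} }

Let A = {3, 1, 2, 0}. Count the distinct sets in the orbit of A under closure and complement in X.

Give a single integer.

complement {6, 4, 5}; its interior {6, 4}; cl(A) = X∖{6, 4} = {3, 1, 2, 5, 0}
With k = closure, c = complement:
  1. A     = {3, 1, 2, 0}
  2. kA    = {3, 1, 2, 5, 0}
  3. cA    = {6, 4, 5}
  4. ckA   = {6, 4}
  5. kcA   = {6, 4, 5, 0}
  6. ckcA  = {3, 1, 2}
  7. kckcA = {3, 1, 2, 5}
  8. ckckcA = {6, 4, 0}
k, c of each give nothing new

8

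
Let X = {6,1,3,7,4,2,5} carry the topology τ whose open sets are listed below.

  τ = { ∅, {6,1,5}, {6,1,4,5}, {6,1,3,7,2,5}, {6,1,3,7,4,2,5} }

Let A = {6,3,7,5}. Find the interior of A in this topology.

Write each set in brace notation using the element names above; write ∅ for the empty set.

∅

open subsets of A: ∅; so int(A) = ∅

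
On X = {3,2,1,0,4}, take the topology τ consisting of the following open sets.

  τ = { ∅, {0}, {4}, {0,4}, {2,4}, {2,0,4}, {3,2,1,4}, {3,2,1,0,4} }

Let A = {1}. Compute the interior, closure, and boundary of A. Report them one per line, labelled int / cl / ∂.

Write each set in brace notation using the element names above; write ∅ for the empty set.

U open, U⊆A: ∅. int(A) = ⋃ = ∅
X∖A={3,2,0,4}, int(X∖A)={2,0,4}, hence cl(A)={3,1}
∂A: remove int from cl → {3,1}

int(A) = ∅
cl(A)  = {3,1}
∂A     = {3,1}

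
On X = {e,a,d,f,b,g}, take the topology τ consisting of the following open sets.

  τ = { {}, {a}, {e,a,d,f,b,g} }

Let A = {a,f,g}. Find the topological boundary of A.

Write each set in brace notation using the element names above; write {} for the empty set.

{e,d,f,b,g}

U open, U⊆A: {}, {a}. int(A) = ⋃ = {a}
X∖A={e,d,b}, int(X∖A)={}, hence cl(A)={e,a,d,f,b,g}
∂A: remove int from cl → {e,d,f,b,g}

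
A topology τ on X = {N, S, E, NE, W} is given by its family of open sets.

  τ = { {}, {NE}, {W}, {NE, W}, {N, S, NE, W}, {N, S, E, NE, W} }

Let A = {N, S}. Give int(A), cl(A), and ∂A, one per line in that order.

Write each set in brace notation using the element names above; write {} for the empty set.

int(A) = {}
cl(A)  = {N, S, E}
∂A     = {N, S, E}

opens ⊆ A: {}; union → int = {}
complement {E, NE, W}; its interior {NE, W}; cl(A) = X∖{NE, W} = {N, S, E}
boundary = {N, S, E} ∖ {} = {N, S, E}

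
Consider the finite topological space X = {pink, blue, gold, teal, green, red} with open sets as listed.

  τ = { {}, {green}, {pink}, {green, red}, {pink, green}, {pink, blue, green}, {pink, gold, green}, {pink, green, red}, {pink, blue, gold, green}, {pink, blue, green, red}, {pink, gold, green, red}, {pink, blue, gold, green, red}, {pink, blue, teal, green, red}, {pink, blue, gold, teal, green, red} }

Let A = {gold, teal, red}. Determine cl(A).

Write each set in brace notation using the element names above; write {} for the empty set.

X∖A={pink, blue, green}, int(X∖A)={pink, blue, green}, hence cl(A)={gold, teal, red}

{gold, teal, red}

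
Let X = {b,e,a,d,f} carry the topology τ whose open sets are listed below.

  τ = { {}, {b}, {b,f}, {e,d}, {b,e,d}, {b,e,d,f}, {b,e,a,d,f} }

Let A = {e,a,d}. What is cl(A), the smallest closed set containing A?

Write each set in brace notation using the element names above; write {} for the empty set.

{e,a,d}

X∖A={b,f}, int(X∖A)={b,f}, hence cl(A)={e,a,d}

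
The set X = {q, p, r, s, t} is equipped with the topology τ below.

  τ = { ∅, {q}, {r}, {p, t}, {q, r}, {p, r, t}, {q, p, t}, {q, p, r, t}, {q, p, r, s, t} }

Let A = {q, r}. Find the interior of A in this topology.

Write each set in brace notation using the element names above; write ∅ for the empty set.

open subsets of A: ∅, {q}, {r}, {q, r}; so int(A) = {q, r}

{q, r}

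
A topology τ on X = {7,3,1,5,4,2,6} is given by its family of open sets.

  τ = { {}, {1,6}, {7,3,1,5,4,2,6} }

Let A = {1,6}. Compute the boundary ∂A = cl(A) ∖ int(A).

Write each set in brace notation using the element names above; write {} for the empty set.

{7,3,5,4,2}

interior: largest open inside A is {1,6} (from {}, {1,6})
cl via duality: int({7,3,5,4,2}) = {}, so X∖{} = {7,3,1,5,4,2,6}
cl∖int = {7,3,5,4,2}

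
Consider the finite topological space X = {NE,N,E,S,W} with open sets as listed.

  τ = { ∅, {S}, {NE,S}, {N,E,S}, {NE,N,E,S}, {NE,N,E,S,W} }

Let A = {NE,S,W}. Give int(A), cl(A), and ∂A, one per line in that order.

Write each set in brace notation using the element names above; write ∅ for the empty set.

int(A) = {NE,S}
cl(A)  = {NE,N,E,S,W}
∂A     = {N,E,W}

opens ⊆ A: ∅, {S}, {NE,S}; union → int = {NE,S}
complement {N,E}; its interior ∅; cl(A) = X∖∅ = {NE,N,E,S,W}
boundary = {NE,N,E,S,W} ∖ {NE,S} = {N,E,W}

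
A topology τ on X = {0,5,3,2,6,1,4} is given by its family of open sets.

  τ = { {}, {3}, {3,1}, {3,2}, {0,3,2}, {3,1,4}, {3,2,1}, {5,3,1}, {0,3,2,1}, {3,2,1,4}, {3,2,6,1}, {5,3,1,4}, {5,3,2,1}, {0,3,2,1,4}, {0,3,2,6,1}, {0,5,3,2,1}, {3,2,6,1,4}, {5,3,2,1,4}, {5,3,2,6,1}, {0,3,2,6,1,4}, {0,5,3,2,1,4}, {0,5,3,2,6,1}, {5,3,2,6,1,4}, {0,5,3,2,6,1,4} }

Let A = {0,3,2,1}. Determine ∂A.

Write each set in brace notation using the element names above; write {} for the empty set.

{5,6,4}

interior: largest open inside A is {0,3,2,1} (from {}, {3}, {3,1}, {3,2}, {0,3,2}, {3,2,1}, {0,3,2,1})
cl via duality: int({5,6,4}) = {}, so X∖{} = {0,5,3,2,6,1,4}
cl∖int = {5,6,4}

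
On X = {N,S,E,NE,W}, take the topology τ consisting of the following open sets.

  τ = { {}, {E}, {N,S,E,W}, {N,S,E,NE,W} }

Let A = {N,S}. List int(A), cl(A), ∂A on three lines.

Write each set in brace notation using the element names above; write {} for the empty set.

int(A) = {}
cl(A)  = {N,S,NE,W}
∂A     = {N,S,NE,W}

U open, U⊆A: {}. int(A) = ⋃ = {}
X∖A={E,NE,W}, int(X∖A)={E}, hence cl(A)={N,S,NE,W}
∂A: remove int from cl → {N,S,NE,W}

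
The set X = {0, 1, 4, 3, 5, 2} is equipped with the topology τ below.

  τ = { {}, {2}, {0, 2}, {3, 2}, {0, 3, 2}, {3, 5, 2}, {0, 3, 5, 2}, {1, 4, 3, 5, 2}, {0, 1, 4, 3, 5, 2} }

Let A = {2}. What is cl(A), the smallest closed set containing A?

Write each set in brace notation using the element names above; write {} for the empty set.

{0, 1, 4, 3, 5, 2}

complement {0, 1, 4, 3, 5}; its interior {}; cl(A) = X∖{} = {0, 1, 4, 3, 5, 2}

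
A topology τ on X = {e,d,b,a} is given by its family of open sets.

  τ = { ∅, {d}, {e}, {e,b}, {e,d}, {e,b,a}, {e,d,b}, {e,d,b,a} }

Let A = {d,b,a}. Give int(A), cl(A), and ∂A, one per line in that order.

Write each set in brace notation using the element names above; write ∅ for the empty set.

interior: largest open inside A is {d} (from ∅, {d})
cl via duality: int({e}) = {e}, so X∖{e} = {d,b,a}
cl∖int = {b,a}

int(A) = {d}
cl(A)  = {d,b,a}
∂A     = {b,a}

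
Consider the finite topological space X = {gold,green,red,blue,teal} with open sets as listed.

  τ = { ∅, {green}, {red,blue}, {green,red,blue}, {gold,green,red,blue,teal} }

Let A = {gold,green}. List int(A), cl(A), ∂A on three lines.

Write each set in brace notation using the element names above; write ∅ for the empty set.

opens ⊆ A: ∅, {green}; union → int = {green}
complement {red,blue,teal}; its interior {red,blue}; cl(A) = X∖{red,blue} = {gold,green,teal}
boundary = {gold,green,teal} ∖ {green} = {gold,teal}

int(A) = {green}
cl(A)  = {gold,green,teal}
∂A     = {gold,teal}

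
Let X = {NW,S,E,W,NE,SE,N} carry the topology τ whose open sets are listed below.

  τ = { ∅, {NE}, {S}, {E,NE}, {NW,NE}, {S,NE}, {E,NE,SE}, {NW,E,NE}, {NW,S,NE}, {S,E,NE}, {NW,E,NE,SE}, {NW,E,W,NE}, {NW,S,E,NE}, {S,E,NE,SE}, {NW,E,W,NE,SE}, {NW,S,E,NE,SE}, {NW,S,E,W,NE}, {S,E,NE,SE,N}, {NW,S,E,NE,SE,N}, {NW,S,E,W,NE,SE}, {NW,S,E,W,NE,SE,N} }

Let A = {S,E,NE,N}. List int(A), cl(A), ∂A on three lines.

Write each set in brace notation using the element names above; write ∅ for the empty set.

int(A) = {S,E,NE}
cl(A)  = {NW,S,E,W,NE,SE,N}
∂A     = {NW,W,SE,N}

opens ⊆ A: ∅, {S}, {NE}, {S,NE}, {E,NE}, {S,E,NE}; union → int = {S,E,NE}
complement {NW,W,SE}; its interior ∅; cl(A) = X∖∅ = {NW,S,E,W,NE,SE,N}
boundary = {NW,S,E,W,NE,SE,N} ∖ {S,E,NE} = {NW,W,SE,N}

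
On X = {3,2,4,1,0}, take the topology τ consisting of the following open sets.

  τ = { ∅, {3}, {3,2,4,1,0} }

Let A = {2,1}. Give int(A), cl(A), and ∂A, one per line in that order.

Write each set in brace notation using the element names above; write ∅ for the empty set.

int(A) = ∅
cl(A)  = {2,4,1,0}
∂A     = {2,4,1,0}

opens ⊆ A: ∅; union → int = ∅
complement {3,4,0}; its interior {3}; cl(A) = X∖{3} = {2,4,1,0}
boundary = {2,4,1,0} ∖ ∅ = {2,4,1,0}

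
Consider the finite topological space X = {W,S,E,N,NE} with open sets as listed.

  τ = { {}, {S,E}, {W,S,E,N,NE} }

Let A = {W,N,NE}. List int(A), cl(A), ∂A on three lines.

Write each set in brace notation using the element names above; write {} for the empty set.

int(A) = {}
cl(A)  = {W,N,NE}
∂A     = {W,N,NE}

U open, U⊆A: {}. int(A) = ⋃ = {}
X∖A={S,E}, int(X∖A)={S,E}, hence cl(A)={W,N,NE}
∂A: remove int from cl → {W,N,NE}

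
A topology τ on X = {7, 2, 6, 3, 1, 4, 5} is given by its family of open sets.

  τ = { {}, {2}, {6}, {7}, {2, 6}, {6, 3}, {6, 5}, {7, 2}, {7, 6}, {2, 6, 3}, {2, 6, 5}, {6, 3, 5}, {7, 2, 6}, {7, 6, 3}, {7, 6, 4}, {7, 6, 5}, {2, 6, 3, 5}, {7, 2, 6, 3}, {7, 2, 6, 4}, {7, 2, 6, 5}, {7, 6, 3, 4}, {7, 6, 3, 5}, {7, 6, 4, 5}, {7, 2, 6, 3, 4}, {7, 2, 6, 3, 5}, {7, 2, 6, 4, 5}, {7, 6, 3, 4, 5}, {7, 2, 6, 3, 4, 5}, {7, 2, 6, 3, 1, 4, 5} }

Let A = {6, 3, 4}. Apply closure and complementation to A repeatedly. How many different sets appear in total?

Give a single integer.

8

cl via duality: int({7, 2, 1, 5}) = {7, 2}, so X∖{7, 2} = {6, 3, 1, 4, 5}
Write k for closure, c for complement:
  1. A     = {6, 3, 4}
  2. kA    = {6, 3, 1, 4, 5}
  3. cA    = {7, 2, 1, 5}
  4. ckA   = {7, 2}
  5. kcA   = {7, 2, 1, 4, 5}
  6. kckA  = {7, 2, 1, 4}
  7. ckcA  = {6, 3}
  8. ckckA = {6, 3, 5}
applying k or c yields no new set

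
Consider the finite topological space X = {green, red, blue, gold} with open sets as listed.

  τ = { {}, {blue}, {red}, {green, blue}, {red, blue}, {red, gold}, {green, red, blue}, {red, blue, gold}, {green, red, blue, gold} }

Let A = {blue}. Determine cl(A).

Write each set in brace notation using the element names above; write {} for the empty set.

{green, blue}

X∖A={green, red, gold}, int(X∖A)={red, gold}, hence cl(A)={green, blue}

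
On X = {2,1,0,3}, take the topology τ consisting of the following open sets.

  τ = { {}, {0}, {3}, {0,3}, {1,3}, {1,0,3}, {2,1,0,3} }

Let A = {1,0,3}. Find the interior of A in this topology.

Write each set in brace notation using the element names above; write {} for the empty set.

{1,0,3}

U open, U⊆A: {}, {3}, {0}, {0,3}, {1,3}, {1,0,3}. int(A) = ⋃ = {1,0,3}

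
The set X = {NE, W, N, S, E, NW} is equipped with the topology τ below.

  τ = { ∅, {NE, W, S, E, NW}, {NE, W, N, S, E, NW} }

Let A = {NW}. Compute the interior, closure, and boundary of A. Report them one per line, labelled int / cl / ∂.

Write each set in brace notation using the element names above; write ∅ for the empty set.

opens ⊆ A: ∅; union → int = ∅
complement {NE, W, N, S, E}; its interior ∅; cl(A) = X∖∅ = {NE, W, N, S, E, NW}
boundary = {NE, W, N, S, E, NW} ∖ ∅ = {NE, W, N, S, E, NW}

int(A) = ∅
cl(A)  = {NE, W, N, S, E, NW}
∂A     = {NE, W, N, S, E, NW}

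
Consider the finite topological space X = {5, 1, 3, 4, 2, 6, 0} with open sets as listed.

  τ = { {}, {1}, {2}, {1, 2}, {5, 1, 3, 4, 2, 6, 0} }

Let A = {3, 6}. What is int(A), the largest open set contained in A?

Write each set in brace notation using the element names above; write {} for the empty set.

interior: largest open inside A is {} (from {})

{}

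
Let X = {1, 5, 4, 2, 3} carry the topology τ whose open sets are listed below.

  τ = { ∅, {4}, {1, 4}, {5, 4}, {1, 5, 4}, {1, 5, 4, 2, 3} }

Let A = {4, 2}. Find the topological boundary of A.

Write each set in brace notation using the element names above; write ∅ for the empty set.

{1, 5, 2, 3}

opens ⊆ A: ∅, {4}; union → int = {4}
complement {1, 5, 3}; its interior ∅; cl(A) = X∖∅ = {1, 5, 4, 2, 3}
boundary = {1, 5, 4, 2, 3} ∖ {4} = {1, 5, 2, 3}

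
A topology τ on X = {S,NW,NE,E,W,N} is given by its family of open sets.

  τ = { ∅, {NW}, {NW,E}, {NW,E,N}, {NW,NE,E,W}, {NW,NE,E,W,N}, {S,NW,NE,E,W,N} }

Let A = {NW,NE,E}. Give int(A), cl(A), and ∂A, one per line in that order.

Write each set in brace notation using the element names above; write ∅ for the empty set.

int(A) = {NW,E}
cl(A)  = {S,NW,NE,E,W,N}
∂A     = {S,NE,W,N}

interior: largest open inside A is {NW,E} (from ∅, {NW}, {NW,E})
cl via duality: int({S,W,N}) = ∅, so X∖∅ = {S,NW,NE,E,W,N}
cl∖int = {S,NE,W,N}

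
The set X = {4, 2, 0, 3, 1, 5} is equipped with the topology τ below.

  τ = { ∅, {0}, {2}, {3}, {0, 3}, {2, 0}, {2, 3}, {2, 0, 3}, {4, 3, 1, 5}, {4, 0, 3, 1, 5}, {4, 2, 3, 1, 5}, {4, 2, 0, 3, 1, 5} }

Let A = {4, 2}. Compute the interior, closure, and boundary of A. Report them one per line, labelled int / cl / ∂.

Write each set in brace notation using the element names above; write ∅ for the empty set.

U open, U⊆A: ∅, {2}. int(A) = ⋃ = {2}
X∖A={0, 3, 1, 5}, int(X∖A)={0, 3}, hence cl(A)={4, 2, 1, 5}
∂A: remove int from cl → {4, 1, 5}

int(A) = {2}
cl(A)  = {4, 2, 1, 5}
∂A     = {4, 1, 5}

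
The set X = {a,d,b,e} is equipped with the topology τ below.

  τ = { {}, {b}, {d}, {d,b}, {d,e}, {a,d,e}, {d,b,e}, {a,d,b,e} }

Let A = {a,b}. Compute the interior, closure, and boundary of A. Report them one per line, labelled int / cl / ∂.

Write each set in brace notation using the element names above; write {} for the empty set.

int(A) = {b}
cl(A)  = {a,b}
∂A     = {a}

open subsets of A: {}, {b}; so int(A) = {b}
closure: X∖int(X∖A) = X∖{d,e} = {a,b}
∂A = {a,b} minus {b} = {a}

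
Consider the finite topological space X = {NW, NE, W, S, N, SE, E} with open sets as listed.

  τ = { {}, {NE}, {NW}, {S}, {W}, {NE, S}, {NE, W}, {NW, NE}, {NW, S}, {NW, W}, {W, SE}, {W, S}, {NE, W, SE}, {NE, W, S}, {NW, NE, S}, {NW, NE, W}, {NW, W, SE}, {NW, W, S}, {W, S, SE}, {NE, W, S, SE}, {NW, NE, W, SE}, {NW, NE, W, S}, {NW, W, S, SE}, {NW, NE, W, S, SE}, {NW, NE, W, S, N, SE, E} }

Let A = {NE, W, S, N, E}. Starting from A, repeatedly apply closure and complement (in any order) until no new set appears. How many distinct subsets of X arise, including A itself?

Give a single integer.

8

complement {NW, SE}; its interior {NW}; cl(A) = X∖{NW} = {NE, W, S, N, SE, E}
With k = closure, c = complement:
  1. A     = {NE, W, S, N, E}
  2. kA    = {NE, W, S, N, SE, E}
  3. cA    = {NW, SE}
  4. ckA   = {NW}
  5. kcA   = {NW, N, SE, E}
  6. kckA  = {NW, N, E}
  7. ckcA  = {NE, W, S}
  8. ckckA = {NE, W, S, SE}
k, c of each give nothing new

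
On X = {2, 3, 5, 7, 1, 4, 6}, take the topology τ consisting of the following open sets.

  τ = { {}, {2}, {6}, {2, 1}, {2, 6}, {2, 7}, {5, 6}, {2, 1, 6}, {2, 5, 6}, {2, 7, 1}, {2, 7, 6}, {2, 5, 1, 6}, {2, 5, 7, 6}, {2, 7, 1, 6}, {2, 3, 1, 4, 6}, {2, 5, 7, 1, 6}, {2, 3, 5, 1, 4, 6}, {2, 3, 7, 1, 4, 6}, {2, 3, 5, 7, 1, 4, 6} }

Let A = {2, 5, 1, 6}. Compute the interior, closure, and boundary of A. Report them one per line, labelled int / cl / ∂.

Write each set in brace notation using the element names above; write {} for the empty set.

opens ⊆ A: {}, {6}, {2}, {2, 1}, {5, 6}, {2, 6}, {2, 1, 6}, {2, 5, 6}, {2, 5, 1, 6}; union → int = {2, 5, 1, 6}
complement {3, 7, 4}; its interior {}; cl(A) = X∖{} = {2, 3, 5, 7, 1, 4, 6}
boundary = {2, 3, 5, 7, 1, 4, 6} ∖ {2, 5, 1, 6} = {3, 7, 4}

int(A) = {2, 5, 1, 6}
cl(A)  = {2, 3, 5, 7, 1, 4, 6}
∂A     = {3, 7, 4}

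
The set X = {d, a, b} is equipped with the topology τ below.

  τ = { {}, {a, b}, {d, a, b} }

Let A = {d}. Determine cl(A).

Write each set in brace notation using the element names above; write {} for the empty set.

{d}

cl via duality: int({a, b}) = {a, b}, so X∖{a, b} = {d}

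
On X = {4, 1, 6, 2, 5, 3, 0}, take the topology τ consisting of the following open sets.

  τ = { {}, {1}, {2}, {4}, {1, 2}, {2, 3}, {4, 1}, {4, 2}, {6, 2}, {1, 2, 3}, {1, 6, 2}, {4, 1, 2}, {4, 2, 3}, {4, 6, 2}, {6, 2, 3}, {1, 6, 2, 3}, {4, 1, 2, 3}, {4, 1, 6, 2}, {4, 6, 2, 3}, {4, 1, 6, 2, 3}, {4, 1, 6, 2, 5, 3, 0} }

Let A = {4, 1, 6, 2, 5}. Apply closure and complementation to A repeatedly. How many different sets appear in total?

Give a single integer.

cl via duality: int({3, 0}) = {}, so X∖{} = {4, 1, 6, 2, 5, 3, 0}
Write k for closure, c for complement:
  1. A     = {4, 1, 6, 2, 5}
  2. kA    = {4, 1, 6, 2, 5, 3, 0}
  3. cA    = {3, 0}
  4. ckA   = {}
  5. kcA   = {5, 3, 0}
  6. ckcA  = {4, 1, 6, 2}
applying k or c yields no new set

6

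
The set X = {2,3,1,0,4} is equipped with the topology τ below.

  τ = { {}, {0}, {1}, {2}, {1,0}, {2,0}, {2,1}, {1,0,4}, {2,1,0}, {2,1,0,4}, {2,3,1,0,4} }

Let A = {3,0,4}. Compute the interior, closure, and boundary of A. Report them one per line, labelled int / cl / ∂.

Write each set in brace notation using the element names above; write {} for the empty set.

int(A) = {0}
cl(A)  = {3,0,4}
∂A     = {3,4}

open subsets of A: {}, {0}; so int(A) = {0}
closure: X∖int(X∖A) = X∖{2,1} = {3,0,4}
∂A = {3,0,4} minus {0} = {3,4}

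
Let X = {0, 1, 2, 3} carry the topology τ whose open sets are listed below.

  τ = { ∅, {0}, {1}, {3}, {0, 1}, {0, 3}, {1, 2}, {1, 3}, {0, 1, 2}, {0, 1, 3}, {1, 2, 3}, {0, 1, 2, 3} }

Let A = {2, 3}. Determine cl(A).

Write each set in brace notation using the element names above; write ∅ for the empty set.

cl via duality: int({0, 1}) = {0, 1}, so X∖{0, 1} = {2, 3}

{2, 3}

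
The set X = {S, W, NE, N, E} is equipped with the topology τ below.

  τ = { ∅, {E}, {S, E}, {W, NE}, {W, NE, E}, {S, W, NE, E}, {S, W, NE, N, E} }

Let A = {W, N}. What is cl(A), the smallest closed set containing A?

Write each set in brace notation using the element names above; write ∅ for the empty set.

{W, NE, N}

complement {S, NE, E}; its interior {S, E}; cl(A) = X∖{S, E} = {W, NE, N}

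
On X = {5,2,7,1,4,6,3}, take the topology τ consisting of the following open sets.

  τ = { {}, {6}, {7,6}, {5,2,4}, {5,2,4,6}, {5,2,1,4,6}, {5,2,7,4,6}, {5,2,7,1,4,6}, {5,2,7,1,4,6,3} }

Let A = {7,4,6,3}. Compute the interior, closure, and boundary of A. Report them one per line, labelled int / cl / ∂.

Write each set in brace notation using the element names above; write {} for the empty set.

U open, U⊆A: {}, {6}, {7,6}. int(A) = ⋃ = {7,6}
X∖A={5,2,1}, int(X∖A)={}, hence cl(A)={5,2,7,1,4,6,3}
∂A: remove int from cl → {5,2,1,4,3}

int(A) = {7,6}
cl(A)  = {5,2,7,1,4,6,3}
∂A     = {5,2,1,4,3}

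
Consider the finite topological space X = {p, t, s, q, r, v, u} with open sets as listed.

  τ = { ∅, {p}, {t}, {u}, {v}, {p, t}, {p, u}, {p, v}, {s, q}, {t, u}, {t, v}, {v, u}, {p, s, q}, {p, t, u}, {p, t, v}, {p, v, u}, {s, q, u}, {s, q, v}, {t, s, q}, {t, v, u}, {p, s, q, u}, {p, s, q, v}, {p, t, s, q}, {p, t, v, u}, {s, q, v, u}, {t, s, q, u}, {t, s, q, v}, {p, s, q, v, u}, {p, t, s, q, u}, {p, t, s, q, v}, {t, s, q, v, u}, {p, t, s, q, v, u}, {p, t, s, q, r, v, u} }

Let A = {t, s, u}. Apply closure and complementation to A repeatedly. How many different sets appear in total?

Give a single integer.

complement {p, q, r, v}; its interior {p, v}; cl(A) = X∖{p, v} = {t, s, q, r, u}
With k = closure, c = complement:
  1. A     = {t, s, u}
  2. kA    = {t, s, q, r, u}
  3. cA    = {p, q, r, v}
  4. ckA   = {p, v}
  5. kcA   = {p, s, q, r, v}
  6. kckA  = {p, r, v}
  7. ckcA  = {t, u}
  8. ckckA = {t, s, q, u}
  9. kckcA = {t, r, u}
  10. ckckcA = {p, s, q, v}
k, c of each give nothing new

10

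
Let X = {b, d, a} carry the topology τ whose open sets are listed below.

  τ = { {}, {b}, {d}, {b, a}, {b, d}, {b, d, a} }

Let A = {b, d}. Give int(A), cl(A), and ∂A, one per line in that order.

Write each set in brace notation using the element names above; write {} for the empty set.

int(A) = {b, d}
cl(A)  = {b, d, a}
∂A     = {a}

open subsets of A: {}, {d}, {b}, {b, d}; so int(A) = {b, d}
closure: X∖int(X∖A) = X∖{} = {b, d, a}
∂A = {b, d, a} minus {b, d} = {a}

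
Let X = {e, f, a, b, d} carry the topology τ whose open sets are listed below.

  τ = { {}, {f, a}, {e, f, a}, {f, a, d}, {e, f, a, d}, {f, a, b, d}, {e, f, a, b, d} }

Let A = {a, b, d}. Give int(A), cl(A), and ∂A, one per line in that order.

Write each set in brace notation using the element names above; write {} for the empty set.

U open, U⊆A: {}. int(A) = ⋃ = {}
X∖A={e, f}, int(X∖A)={}, hence cl(A)={e, f, a, b, d}
∂A: remove int from cl → {e, f, a, b, d}

int(A) = {}
cl(A)  = {e, f, a, b, d}
∂A     = {e, f, a, b, d}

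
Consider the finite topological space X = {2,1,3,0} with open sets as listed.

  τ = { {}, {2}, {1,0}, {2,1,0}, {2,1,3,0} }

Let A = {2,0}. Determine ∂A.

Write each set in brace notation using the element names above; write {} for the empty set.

{1,3,0}

interior: largest open inside A is {2} (from {}, {2})
cl via duality: int({1,3}) = {}, so X∖{} = {2,1,3,0}
cl∖int = {1,3,0}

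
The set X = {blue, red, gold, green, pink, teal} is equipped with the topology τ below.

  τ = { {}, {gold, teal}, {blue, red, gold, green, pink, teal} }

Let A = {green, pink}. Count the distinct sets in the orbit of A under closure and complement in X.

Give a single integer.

complement {blue, red, gold, teal}; its interior {gold, teal}; cl(A) = X∖{gold, teal} = {blue, red, green, pink}
With k = closure, c = complement:
  1. A     = {green, pink}
  2. kA    = {blue, red, green, pink}
  3. cA    = {blue, red, gold, teal}
  4. ckA   = {gold, teal}
  5. kcA   = {blue, red, gold, green, pink, teal}
  6. ckcA  = {}
k, c of each give nothing new

6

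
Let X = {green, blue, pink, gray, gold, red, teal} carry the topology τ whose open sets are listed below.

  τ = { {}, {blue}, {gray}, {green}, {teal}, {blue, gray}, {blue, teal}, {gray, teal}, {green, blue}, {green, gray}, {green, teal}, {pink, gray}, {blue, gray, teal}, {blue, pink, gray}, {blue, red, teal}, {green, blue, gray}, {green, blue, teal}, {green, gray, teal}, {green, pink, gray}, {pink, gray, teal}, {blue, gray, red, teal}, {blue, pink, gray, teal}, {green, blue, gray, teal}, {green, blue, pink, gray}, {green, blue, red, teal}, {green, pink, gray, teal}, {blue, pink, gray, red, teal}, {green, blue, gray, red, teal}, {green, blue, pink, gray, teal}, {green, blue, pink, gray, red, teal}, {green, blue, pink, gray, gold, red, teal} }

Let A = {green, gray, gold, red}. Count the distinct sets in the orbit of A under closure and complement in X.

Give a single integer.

cl via duality: int({blue, pink, teal}) = {blue, teal}, so X∖{blue, teal} = {green, pink, gray, gold, red}
Write k for closure, c for complement:
  1. A     = {green, gray, gold, red}
  2. kA    = {green, pink, gray, gold, red}
  3. cA    = {blue, pink, teal}
  4. ckA   = {blue, teal}
  5. kcA   = {blue, pink, gold, red, teal}
  6. kckA  = {blue, gold, red, teal}
  7. ckcA  = {green, gray}
  8. ckckA = {green, pink, gray}
  9. kckcA = {green, pink, gray, gold}
  10. ckckcA = {blue, red, teal}
applying k or c yields no new set

10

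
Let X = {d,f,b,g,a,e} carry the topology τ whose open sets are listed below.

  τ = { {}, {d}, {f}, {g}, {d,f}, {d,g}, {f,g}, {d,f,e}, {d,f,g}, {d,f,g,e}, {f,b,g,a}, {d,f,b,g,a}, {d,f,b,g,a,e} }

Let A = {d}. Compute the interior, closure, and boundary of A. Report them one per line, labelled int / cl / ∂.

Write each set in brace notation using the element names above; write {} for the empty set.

int(A) = {d}
cl(A)  = {d,e}
∂A     = {e}

interior: largest open inside A is {d} (from {}, {d})
cl via duality: int({f,b,g,a,e}) = {f,b,g,a}, so X∖{f,b,g,a} = {d,e}
cl∖int = {e}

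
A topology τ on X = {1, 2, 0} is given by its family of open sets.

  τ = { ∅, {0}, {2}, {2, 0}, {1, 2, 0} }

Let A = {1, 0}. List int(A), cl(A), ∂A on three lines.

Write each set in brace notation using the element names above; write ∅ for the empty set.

open subsets of A: ∅, {0}; so int(A) = {0}
closure: X∖int(X∖A) = X∖{2} = {1, 0}
∂A = {1, 0} minus {0} = {1}

int(A) = {0}
cl(A)  = {1, 0}
∂A     = {1}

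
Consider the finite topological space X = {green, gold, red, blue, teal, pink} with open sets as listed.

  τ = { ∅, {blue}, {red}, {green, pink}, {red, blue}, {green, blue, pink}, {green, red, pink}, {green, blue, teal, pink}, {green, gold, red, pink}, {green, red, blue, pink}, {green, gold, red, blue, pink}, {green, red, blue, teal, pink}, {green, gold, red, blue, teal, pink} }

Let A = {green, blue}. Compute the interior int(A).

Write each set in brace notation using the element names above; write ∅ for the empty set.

{blue}

open subsets of A: ∅, {blue}; so int(A) = {blue}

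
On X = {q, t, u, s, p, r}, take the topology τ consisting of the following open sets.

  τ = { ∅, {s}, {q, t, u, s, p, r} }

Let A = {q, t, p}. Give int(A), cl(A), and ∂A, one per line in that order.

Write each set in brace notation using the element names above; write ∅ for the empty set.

int(A) = ∅
cl(A)  = {q, t, u, p, r}
∂A     = {q, t, u, p, r}

interior: largest open inside A is ∅ (from ∅)
cl via duality: int({u, s, r}) = {s}, so X∖{s} = {q, t, u, p, r}
cl∖int = {q, t, u, p, r}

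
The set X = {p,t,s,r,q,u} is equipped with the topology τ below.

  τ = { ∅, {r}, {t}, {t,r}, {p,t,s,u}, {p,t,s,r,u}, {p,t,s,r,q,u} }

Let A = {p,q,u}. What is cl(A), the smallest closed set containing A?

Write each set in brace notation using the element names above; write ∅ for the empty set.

{p,s,q,u}

cl via duality: int({t,s,r}) = {t,r}, so X∖{t,r} = {p,s,q,u}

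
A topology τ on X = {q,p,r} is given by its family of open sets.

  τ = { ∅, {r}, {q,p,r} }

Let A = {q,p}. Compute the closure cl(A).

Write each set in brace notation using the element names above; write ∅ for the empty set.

X∖A={r}, int(X∖A)={r}, hence cl(A)={q,p}

{q,p}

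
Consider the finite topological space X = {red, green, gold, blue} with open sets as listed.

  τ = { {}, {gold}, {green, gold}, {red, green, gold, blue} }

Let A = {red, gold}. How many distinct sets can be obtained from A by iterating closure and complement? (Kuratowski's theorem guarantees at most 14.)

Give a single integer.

6

closure: X∖int(X∖A) = X∖{} = {red, green, gold, blue}
Let k=closure and c=complement:
  1. A     = {red, gold}
  2. kA    = {red, green, gold, blue}
  3. cA    = {green, blue}
  4. ckA   = {}
  5. kcA   = {red, green, blue}
  6. ckcA  = {gold}
— saturated at 6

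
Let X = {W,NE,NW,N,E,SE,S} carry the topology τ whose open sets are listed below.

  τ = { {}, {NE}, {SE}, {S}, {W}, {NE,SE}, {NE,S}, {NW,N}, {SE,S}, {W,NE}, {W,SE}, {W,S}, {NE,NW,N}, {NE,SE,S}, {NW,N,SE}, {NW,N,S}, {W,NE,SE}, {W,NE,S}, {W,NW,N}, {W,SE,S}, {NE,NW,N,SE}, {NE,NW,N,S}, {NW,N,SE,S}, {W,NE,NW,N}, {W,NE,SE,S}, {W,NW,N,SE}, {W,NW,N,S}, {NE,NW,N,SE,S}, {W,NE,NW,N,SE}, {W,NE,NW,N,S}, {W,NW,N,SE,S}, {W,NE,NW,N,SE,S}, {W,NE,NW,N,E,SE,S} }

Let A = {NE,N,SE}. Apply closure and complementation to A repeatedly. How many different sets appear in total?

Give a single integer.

10

closure: X∖int(X∖A) = X∖{W,S} = {NE,NW,N,E,SE}
Let k=closure and c=complement:
  1. A     = {NE,N,SE}
  2. kA    = {NE,NW,N,E,SE}
  3. cA    = {W,NW,E,S}
  4. ckA   = {W,S}
  5. kcA   = {W,NW,N,E,S}
  6. kckA  = {W,E,S}
  7. ckcA  = {NE,SE}
  8. ckckA = {NE,NW,N,SE}
  9. kckcA = {NE,E,SE}
  10. ckckcA = {W,NW,N,S}
— saturated at 10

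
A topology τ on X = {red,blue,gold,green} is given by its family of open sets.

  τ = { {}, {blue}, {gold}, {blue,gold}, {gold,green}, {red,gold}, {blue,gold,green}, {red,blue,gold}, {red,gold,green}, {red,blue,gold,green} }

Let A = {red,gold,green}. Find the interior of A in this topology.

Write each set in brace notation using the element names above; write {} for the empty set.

{red,gold,green}

U open, U⊆A: {}, {gold}, {gold,green}, {red,gold}, {red,gold,green}. int(A) = ⋃ = {red,gold,green}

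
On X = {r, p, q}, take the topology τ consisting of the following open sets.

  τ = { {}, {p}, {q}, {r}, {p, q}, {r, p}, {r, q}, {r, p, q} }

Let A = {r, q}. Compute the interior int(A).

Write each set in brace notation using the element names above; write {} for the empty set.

{r, q}

interior: largest open inside A is {r, q} (from {}, {q}, {r}, {r, q})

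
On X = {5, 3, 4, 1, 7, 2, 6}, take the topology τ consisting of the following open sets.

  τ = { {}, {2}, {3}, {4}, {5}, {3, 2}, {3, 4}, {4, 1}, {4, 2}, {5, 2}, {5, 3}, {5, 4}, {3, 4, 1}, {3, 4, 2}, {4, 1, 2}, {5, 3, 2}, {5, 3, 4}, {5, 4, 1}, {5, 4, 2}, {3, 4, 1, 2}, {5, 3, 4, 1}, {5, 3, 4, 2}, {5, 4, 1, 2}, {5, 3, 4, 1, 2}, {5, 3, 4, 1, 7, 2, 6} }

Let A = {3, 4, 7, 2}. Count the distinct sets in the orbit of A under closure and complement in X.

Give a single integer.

closure: X∖int(X∖A) = X∖{5} = {3, 4, 1, 7, 2, 6}
Let k=closure and c=complement:
  1. A     = {3, 4, 7, 2}
  2. kA    = {3, 4, 1, 7, 2, 6}
  3. cA    = {5, 1, 6}
  4. ckA   = {5}
  5. kcA   = {5, 1, 7, 6}
  6. kckA  = {5, 7, 6}
  7. ckcA  = {3, 4, 2}
  8. ckckA = {3, 4, 1, 2}
— saturated at 8

8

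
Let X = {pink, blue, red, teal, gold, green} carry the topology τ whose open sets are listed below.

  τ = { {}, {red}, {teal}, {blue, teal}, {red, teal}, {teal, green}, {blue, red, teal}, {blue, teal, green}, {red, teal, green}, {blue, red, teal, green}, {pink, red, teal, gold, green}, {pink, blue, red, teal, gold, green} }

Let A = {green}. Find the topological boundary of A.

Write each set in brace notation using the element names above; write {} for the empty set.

interior: largest open inside A is {} (from {})
cl via duality: int({pink, blue, red, teal, gold}) = {blue, red, teal}, so X∖{blue, red, teal} = {pink, gold, green}
cl∖int = {pink, gold, green}

{pink, gold, green}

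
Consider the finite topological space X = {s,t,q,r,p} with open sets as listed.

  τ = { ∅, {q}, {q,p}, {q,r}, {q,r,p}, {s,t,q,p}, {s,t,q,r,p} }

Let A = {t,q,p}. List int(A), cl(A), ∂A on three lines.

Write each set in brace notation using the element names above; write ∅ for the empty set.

int(A) = {q,p}
cl(A)  = {s,t,q,r,p}
∂A     = {s,t,r}

interior: largest open inside A is {q,p} (from ∅, {q}, {q,p})
cl via duality: int({s,r}) = ∅, so X∖∅ = {s,t,q,r,p}
cl∖int = {s,t,r}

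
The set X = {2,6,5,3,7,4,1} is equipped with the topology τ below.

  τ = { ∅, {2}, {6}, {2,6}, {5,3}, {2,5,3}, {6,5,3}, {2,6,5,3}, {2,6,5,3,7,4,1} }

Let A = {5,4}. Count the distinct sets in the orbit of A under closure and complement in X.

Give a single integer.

8

complement {2,6,3,7,1}; its interior {2,6}; cl(A) = X∖{2,6} = {5,3,7,4,1}
With k = closure, c = complement:
  1. A     = {5,4}
  2. kA    = {5,3,7,4,1}
  3. cA    = {2,6,3,7,1}
  4. ckA   = {2,6}
  5. kcA   = {2,6,5,3,7,4,1}
  6. kckA  = {2,6,7,4,1}
  7. ckcA  = ∅
  8. ckckA = {5,3}
k, c of each give nothing new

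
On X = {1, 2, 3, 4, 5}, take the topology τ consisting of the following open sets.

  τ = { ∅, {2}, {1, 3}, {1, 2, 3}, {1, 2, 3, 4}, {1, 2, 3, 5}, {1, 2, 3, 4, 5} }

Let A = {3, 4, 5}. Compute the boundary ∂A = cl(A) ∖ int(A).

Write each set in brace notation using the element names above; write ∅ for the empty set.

{1, 3, 4, 5}

interior: largest open inside A is ∅ (from ∅)
cl via duality: int({1, 2}) = {2}, so X∖{2} = {1, 3, 4, 5}
cl∖int = {1, 3, 4, 5}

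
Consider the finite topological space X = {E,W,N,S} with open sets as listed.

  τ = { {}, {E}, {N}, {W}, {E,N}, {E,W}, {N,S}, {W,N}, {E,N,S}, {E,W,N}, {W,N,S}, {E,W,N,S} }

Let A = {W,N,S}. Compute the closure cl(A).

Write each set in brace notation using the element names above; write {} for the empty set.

X∖A={E}, int(X∖A)={E}, hence cl(A)={W,N,S}

{W,N,S}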